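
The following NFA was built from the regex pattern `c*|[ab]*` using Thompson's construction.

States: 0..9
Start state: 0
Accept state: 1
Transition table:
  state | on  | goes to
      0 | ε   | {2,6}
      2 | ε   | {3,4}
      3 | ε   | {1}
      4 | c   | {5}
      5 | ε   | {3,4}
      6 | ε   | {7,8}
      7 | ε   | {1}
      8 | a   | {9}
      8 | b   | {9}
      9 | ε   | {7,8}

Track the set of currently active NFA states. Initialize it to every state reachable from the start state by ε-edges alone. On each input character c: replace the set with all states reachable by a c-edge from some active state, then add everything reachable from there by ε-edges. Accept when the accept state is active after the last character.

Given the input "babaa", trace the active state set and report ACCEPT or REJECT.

start: ε-closure({0}) = {0,1,2,3,4,6,7,8}
'b' @ 1: {1,7,8,9}  [accepting]
'a' @ 2: {1,7,8,9}  [accepting]
'b' @ 3: {1,7,8,9}  [accepting]
'a' @ 4: {1,7,8,9}  [accepting]
'a' @ 5: {1,7,8,9}  [accepting]
end set {1,7,8,9} — state 1 in

Answer: ACCEPT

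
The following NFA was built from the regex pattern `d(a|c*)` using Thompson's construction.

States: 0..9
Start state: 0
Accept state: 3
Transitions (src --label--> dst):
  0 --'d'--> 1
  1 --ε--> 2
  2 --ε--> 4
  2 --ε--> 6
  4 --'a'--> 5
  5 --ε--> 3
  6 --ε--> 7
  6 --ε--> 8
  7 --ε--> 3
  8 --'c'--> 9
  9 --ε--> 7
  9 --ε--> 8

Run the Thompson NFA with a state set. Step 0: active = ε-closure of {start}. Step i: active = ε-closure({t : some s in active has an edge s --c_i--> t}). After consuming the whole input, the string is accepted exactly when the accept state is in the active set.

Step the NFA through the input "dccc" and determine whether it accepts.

start: ε-closure({0}) = {0}
'd' @ 1: {1,2,3,4,6,7,8}  [accepting]
'c' @ 2: {3,7,8,9}  [accepting]
'c' @ 3: {3,7,8,9}  [accepting]
'c' @ 4: {3,7,8,9}  [accepting]
end set {3,7,8,9} — state 3 in

Answer: ACCEPT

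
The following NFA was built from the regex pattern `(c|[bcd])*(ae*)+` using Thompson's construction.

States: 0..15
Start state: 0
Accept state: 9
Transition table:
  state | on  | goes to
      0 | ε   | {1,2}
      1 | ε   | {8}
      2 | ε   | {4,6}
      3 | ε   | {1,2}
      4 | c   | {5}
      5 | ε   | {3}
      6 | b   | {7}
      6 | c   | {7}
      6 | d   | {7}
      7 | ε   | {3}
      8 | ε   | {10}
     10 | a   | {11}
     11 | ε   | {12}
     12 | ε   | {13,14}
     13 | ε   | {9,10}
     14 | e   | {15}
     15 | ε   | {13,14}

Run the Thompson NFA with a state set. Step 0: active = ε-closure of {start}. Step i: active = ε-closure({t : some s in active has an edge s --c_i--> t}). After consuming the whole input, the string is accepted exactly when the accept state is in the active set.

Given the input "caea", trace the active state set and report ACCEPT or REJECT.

initial (ε-close {0}): {0,1,2,4,6,8,10}
'c' @ 1: {1,2,3,4,5,6,7,8,10}
'a' @ 2: {9,10,11,12,13,14}  ✓accept
'e' @ 3: {9,10,13,14,15}  ✓accept
'a' @ 4: {9,10,11,12,13,14}  ✓accept
after full input: {9,10,11,12,13,14}  (accept=9 in)

Answer: ACCEPT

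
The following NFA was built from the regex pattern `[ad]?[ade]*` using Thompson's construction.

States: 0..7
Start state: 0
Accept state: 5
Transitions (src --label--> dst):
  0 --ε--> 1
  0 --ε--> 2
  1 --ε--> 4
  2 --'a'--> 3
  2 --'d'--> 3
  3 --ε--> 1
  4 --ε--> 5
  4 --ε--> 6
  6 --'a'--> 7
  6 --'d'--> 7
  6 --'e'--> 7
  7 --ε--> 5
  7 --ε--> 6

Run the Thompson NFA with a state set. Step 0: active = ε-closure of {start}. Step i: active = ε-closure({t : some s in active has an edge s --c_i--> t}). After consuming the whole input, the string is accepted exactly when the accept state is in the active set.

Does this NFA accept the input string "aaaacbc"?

initial (ε-close {0}): {0,1,2,4,5,6}
'a' @ 1: {1,3,4,5,6,7}  (accept∈set)
'a' @ 2: {5,6,7}  (accept∈set)
'a' @ 3: {5,6,7}  (accept∈set)
'a' @ 4: {5,6,7}  (accept∈set)
'c' @ 5: {}  — dead — no transitions
rest 'bc' ignored (set empty)
after full input: {}  (accept=5 not in)

Answer: REJECT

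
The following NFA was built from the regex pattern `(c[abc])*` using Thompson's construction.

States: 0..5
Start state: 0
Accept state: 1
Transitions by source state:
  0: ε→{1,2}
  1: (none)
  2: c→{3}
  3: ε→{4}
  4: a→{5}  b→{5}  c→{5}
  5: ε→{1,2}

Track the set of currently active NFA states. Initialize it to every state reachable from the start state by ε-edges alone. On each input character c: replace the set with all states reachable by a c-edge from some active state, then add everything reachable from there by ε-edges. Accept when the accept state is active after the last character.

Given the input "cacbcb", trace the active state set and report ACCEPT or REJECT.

start: ε-closure({0}) = {0,1,2}
'c' @ 1: {3,4}
'a' @ 2: {1,2,5}  [accepting]
'c' @ 3: {3,4}
'b' @ 4: {1,2,5}  [accepting]
'c' @ 5: {3,4}
'b' @ 6: {1,2,5}  [accepting]
end set {1,2,5} — state 1 in

Answer: ACCEPT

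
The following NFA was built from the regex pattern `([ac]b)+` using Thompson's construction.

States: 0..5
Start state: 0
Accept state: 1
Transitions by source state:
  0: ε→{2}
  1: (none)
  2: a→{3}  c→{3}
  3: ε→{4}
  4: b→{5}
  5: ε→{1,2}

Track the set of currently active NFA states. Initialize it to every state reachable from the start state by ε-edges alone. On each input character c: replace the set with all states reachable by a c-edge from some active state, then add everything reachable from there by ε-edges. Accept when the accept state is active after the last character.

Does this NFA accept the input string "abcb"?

Answer: ACCEPT

Steps:
start: ε-closure({0}) = {0,2}
'a' @ 1: {3,4}
'b' @ 2: {1,2,5}  ✓accept
'c' @ 3: {3,4}
'b' @ 4: {1,2,5}  ✓accept
end set {1,2,5} — state 1 in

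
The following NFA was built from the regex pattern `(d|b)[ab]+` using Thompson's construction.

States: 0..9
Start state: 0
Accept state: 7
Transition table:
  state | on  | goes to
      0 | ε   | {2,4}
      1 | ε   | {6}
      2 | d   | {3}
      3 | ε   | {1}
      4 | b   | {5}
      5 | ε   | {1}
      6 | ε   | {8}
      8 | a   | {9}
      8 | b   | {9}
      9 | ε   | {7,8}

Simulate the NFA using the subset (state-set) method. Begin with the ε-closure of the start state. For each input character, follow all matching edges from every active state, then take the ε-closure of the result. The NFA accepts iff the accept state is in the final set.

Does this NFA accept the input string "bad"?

initial (ε-close {0}): {0,2,4}
'b' @ 1: {1,5,6,8}
'a' @ 2: {7,8,9}  ✓accept
'd' @ 3: {}  — state set empty
end set {} — state 7 not in

Answer: REJECT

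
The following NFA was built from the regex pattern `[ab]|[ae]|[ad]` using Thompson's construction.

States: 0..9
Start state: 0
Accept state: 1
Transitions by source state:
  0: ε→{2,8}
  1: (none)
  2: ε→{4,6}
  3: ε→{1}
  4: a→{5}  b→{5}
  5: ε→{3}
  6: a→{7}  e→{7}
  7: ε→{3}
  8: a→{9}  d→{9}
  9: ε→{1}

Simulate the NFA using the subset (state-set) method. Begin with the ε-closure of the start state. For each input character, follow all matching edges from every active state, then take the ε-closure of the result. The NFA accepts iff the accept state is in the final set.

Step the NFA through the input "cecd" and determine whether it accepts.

Answer: REJECT

Steps:
S₀ = ε-closure({0}) = {0,2,4,6,8}
'c' @ 1: {}  — dead — no transitions
rest 'ecd' ignored (set empty)
end set {} — state 1 not in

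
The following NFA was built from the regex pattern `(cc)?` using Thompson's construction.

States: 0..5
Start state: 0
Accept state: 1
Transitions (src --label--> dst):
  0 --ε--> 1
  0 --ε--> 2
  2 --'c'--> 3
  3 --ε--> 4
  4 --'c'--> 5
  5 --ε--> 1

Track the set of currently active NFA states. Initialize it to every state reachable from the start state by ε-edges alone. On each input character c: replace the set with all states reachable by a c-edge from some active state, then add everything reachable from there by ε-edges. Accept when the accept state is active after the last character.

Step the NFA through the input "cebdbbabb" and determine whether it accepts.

Answer: REJECT

Derivation:
initial (ε-close {0}): {0,1,2}
'c' @ 1: {3,4}
'e' @ 2: {}  — state set empty
rest 'bdbbabb' ignored (set empty)
after full input: {}  (accept=1 not in)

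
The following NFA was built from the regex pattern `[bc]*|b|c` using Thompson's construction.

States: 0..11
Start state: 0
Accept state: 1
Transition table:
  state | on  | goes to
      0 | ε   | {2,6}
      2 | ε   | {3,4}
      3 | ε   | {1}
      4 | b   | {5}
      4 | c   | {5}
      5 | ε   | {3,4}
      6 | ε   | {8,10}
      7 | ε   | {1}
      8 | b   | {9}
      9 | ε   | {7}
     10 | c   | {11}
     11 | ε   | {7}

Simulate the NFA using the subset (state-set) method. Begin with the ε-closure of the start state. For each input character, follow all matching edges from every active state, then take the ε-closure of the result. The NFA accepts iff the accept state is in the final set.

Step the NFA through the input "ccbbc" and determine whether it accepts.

Answer: ACCEPT

Steps:
initial (ε-close {0}): {0,1,2,3,4,6,8,10}
'c' @ 1: {1,3,4,5,7,11}  ✓accept
'c' @ 2: {1,3,4,5}  ✓accept
'b' @ 3: {1,3,4,5}  ✓accept
'b' @ 4: {1,3,4,5}  ✓accept
'c' @ 5: {1,3,4,5}  ✓accept
end set {1,3,4,5} — state 1 in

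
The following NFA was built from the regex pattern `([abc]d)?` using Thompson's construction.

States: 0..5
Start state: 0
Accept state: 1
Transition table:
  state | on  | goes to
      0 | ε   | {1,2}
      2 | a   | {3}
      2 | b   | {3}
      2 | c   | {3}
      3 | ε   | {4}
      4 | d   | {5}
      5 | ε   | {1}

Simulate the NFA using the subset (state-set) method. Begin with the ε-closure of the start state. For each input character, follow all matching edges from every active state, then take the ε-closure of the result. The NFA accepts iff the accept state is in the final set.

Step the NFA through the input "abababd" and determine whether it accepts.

S₀ = ε-closure({0}) = {0,1,2}
'a' @ 1: {3,4}
'b' @ 2: {}  — state set empty
rest 'ababd' ignored (set empty)
end set {} — state 1 not in

Answer: REJECT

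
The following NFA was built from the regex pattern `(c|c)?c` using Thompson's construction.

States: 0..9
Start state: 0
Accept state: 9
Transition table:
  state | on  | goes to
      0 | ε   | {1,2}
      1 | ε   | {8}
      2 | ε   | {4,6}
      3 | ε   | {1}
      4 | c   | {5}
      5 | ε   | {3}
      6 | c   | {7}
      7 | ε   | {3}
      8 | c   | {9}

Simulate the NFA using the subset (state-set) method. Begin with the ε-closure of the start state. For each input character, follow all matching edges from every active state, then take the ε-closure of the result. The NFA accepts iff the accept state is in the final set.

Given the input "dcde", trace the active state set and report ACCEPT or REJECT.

Answer: REJECT

Derivation:
start: ε-closure({0}) = {0,1,2,4,6,8}
'd' @ 1: {}  — no active states
rest 'cde' ignored (set empty)
after full input: {}  (accept=9 not in)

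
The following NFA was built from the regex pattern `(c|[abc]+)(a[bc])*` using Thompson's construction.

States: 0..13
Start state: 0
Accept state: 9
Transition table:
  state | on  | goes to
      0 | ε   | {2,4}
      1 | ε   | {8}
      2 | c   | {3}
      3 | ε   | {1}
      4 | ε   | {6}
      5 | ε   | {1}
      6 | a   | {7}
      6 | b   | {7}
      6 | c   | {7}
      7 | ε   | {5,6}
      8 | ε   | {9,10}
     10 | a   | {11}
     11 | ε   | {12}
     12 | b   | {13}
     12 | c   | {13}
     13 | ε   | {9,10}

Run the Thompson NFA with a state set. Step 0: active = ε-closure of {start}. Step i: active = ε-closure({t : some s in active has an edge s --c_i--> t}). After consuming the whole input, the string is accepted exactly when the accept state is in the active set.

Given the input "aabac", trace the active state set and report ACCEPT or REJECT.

start: ε-closure({0}) = {0,2,4,6}
'a' @ 1: {1,5,6,7,8,9,10}  ✓accept
'a' @ 2: {1,5,6,7,8,9,10,11,12}  ✓accept
'b' @ 3: {1,5,6,7,8,9,10,13}  ✓accept
'a' @ 4: {1,5,6,7,8,9,10,11,12}  ✓accept
'c' @ 5: {1,5,6,7,8,9,10,13}  ✓accept
end set {1,5,6,7,8,9,10,13} — state 9 in

Answer: ACCEPT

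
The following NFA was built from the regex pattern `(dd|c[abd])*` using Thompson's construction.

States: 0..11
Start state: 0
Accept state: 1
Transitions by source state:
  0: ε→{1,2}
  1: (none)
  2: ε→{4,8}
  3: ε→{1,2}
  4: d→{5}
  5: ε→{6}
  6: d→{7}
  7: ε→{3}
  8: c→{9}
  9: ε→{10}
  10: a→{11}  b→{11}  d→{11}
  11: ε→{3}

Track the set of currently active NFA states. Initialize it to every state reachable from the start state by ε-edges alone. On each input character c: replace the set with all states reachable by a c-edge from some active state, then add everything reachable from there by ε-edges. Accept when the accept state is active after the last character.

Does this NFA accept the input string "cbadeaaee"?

Answer: REJECT

Trace:
initial (ε-close {0}): {0,1,2,4,8}
'c' @ 1: {9,10}
'b' @ 2: {1,2,3,4,8,11}  [accepting]
'a' @ 3: {}  — no active states
rest 'deaaee' ignored (set empty)
after full input: {}  (accept=1 not in)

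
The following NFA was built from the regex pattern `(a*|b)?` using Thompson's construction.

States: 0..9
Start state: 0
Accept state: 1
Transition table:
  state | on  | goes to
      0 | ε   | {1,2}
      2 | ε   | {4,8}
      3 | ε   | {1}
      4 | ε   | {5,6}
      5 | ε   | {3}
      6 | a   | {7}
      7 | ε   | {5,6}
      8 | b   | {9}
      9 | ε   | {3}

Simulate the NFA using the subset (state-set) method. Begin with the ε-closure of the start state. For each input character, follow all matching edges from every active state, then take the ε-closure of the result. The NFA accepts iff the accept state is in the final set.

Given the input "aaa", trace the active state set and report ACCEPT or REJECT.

start: ε-closure({0}) = {0,1,2,3,4,5,6,8}
'a' @ 1: {1,3,5,6,7}  (accept∈set)
'a' @ 2: {1,3,5,6,7}  (accept∈set)
'a' @ 3: {1,3,5,6,7}  (accept∈set)
after full input: {1,3,5,6,7}  (accept=1 in)

Answer: ACCEPT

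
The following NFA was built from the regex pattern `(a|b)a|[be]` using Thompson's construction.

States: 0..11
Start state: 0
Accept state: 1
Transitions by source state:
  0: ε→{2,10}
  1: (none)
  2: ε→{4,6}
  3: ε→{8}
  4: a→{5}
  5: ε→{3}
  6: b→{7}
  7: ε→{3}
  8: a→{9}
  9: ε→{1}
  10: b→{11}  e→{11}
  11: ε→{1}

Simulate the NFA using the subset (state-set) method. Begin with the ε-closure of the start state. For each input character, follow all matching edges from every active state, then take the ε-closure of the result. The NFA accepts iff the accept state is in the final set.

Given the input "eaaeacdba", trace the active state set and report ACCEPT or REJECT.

Answer: REJECT

Derivation:
initial (ε-close {0}): {0,2,4,6,10}
'e' @ 1: {1,11}  [accepting]
'a' @ 2: {}  — no active states
rest 'aeacdba' ignored (set empty)
final: {}; accept 1 not in set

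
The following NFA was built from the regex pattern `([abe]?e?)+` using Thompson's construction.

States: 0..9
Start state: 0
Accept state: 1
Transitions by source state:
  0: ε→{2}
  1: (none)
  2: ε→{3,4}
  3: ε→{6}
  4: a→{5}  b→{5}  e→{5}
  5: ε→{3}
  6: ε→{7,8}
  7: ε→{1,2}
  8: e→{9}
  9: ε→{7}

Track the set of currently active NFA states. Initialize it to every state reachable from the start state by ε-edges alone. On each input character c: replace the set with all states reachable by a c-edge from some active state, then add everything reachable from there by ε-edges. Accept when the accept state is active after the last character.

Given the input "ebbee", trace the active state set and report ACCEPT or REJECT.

Answer: ACCEPT

Steps:
S₀ = ε-closure({0}) = {0,1,2,3,4,6,7,8}
'e' @ 1: {1,2,3,4,5,6,7,8,9}  (accept∈set)
'b' @ 2: {1,2,3,4,5,6,7,8}  (accept∈set)
'b' @ 3: {1,2,3,4,5,6,7,8}  (accept∈set)
'e' @ 4: {1,2,3,4,5,6,7,8,9}  (accept∈set)
'e' @ 5: {1,2,3,4,5,6,7,8,9}  (accept∈set)
end set {1,2,3,4,5,6,7,8,9} — state 1 in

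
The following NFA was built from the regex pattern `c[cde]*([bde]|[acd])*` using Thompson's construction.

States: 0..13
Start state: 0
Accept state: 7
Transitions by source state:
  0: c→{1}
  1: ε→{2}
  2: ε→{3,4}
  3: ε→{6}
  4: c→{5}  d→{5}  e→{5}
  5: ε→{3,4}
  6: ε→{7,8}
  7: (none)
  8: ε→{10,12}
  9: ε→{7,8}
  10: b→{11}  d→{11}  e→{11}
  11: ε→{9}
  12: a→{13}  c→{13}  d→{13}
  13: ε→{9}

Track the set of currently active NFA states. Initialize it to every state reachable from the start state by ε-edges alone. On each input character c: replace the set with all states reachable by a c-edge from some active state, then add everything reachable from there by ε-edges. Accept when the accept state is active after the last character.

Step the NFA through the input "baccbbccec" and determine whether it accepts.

S₀ = ε-closure({0}) = {0}
'b' @ 1: {}  — no active states
rest 'accbbccec' ignored (set empty)
final: {}; accept 7 not in set

Answer: REJECT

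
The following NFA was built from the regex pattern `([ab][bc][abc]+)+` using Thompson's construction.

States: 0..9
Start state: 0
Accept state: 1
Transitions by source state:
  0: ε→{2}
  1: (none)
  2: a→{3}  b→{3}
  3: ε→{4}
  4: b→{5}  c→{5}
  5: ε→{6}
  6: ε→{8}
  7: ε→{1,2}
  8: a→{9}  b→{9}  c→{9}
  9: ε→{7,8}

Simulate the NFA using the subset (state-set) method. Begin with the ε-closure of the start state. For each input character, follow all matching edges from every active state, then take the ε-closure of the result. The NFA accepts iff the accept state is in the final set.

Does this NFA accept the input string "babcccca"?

Answer: REJECT

Steps:
initial (ε-close {0}): {0,2}
'b' @ 1: {3,4}
'a' @ 2: {}  — no active states
rest 'bcccca' ignored (set empty)
final: {}; accept 1 not in set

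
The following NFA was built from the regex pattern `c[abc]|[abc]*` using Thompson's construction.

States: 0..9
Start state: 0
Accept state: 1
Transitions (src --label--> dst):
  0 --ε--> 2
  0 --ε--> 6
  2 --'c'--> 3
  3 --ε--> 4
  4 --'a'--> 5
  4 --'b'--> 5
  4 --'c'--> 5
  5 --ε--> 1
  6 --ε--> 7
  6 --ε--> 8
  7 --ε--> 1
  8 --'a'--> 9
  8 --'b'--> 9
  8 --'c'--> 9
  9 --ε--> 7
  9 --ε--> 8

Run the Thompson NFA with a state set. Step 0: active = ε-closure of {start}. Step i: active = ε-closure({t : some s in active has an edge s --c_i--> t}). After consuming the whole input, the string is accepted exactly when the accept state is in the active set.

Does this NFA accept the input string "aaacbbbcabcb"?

start: ε-closure({0}) = {0,1,2,6,7,8}
'a' @ 1: {1,7,8,9}  [accepting]
'a' @ 2: {1,7,8,9}  [accepting]
'a' @ 3: {1,7,8,9}  [accepting]
'c' @ 4: {1,7,8,9}  [accepting]
'b' @ 5: {1,7,8,9}  [accepting]
'b' @ 6: {1,7,8,9}  [accepting]
'b' @ 7: {1,7,8,9}  [accepting]
'c' @ 8: {1,7,8,9}  [accepting]
'a' @ 9: {1,7,8,9}  [accepting]
'b' @ 10: {1,7,8,9}  [accepting]
'c' @ 11: {1,7,8,9}  [accepting]
'b' @ 12: {1,7,8,9}  [accepting]
end set {1,7,8,9} — state 1 in

Answer: ACCEPT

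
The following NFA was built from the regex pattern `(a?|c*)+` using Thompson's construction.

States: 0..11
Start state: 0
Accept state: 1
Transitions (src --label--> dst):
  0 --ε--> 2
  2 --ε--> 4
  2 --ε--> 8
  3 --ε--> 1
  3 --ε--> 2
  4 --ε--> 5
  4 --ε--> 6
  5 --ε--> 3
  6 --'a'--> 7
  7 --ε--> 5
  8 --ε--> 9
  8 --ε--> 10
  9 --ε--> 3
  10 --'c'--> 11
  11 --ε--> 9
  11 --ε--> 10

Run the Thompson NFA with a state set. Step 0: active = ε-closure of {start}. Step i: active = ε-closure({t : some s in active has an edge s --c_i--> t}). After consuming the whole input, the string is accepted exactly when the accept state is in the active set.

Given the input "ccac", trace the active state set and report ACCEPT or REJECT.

S₀ = ε-closure({0}) = {0,1,2,3,4,5,6,8,9,10}
'c' @ 1: {1,2,3,4,5,6,8,9,10,11}  [accepting]
'c' @ 2: {1,2,3,4,5,6,8,9,10,11}  [accepting]
'a' @ 3: {1,2,3,4,5,6,7,8,9,10}  [accepting]
'c' @ 4: {1,2,3,4,5,6,8,9,10,11}  [accepting]
after full input: {1,2,3,4,5,6,8,9,10,11}  (accept=1 in)

Answer: ACCEPT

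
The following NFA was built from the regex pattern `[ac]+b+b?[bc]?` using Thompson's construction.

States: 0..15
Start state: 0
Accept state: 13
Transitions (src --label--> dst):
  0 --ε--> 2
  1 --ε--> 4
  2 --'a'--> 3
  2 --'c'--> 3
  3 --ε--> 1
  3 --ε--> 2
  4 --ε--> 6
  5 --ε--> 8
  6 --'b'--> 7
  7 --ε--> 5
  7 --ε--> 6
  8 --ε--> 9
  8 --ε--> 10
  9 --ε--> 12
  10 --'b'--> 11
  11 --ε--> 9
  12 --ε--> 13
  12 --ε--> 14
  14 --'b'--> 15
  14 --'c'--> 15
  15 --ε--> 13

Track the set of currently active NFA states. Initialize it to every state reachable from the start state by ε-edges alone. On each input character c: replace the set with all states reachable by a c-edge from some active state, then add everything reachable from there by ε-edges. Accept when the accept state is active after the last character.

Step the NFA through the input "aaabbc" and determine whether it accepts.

S₀ = ε-closure({0}) = {0,2}
'a' @ 1: {1,2,3,4,6}
'a' @ 2: {1,2,3,4,6}
'a' @ 3: {1,2,3,4,6}
'b' @ 4: {5,6,7,8,9,10,12,13,14}  [accepting]
'b' @ 5: {5,6,7,8,9,10,11,12,13,14,15}  [accepting]
'c' @ 6: {13,15}  [accepting]
after full input: {13,15}  (accept=13 in)

Answer: ACCEPT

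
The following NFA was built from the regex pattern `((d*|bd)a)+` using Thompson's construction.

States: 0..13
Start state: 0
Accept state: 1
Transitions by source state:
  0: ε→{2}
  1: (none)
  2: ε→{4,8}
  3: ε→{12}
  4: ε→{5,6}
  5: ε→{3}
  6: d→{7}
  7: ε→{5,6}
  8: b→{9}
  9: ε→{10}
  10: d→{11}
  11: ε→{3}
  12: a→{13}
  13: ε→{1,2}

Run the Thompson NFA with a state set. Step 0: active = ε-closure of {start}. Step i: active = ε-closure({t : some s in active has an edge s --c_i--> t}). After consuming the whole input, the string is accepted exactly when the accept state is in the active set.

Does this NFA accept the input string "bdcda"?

start: ε-closure({0}) = {0,2,3,4,5,6,8,12}
'b' @ 1: {9,10}
'd' @ 2: {3,11,12}
'c' @ 3: {}  — no active states
rest 'da' ignored (set empty)
end set {} — state 1 not in

Answer: REJECT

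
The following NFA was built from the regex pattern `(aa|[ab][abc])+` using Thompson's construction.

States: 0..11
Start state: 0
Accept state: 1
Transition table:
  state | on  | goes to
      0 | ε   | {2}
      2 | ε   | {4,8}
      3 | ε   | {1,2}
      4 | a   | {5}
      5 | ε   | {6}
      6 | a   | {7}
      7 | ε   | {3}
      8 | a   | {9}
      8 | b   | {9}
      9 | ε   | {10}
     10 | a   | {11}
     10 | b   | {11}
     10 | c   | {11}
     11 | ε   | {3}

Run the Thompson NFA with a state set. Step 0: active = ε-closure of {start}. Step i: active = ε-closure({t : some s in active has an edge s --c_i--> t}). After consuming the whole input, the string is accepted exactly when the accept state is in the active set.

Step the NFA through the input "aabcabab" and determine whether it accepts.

initial (ε-close {0}): {0,2,4,8}
'a' @ 1: {5,6,9,10}
'a' @ 2: {1,2,3,4,7,8,11}  (accept∈set)
'b' @ 3: {9,10}
'c' @ 4: {1,2,3,4,8,11}  (accept∈set)
'a' @ 5: {5,6,9,10}
'b' @ 6: {1,2,3,4,8,11}  (accept∈set)
'a' @ 7: {5,6,9,10}
'b' @ 8: {1,2,3,4,8,11}  (accept∈set)
after full input: {1,2,3,4,8,11}  (accept=1 in)

Answer: ACCEPT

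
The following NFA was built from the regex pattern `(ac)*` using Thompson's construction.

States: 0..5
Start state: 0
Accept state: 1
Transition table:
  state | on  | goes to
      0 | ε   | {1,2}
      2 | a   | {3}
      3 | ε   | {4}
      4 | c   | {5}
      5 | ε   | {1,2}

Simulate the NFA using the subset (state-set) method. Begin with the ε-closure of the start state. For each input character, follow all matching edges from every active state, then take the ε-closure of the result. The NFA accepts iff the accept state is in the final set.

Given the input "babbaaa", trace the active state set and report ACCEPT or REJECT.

S₀ = ε-closure({0}) = {0,1,2}
'b' @ 1: {}  — dead — no transitions
rest 'abbaaa' ignored (set empty)
after full input: {}  (accept=1 not in)

Answer: REJECT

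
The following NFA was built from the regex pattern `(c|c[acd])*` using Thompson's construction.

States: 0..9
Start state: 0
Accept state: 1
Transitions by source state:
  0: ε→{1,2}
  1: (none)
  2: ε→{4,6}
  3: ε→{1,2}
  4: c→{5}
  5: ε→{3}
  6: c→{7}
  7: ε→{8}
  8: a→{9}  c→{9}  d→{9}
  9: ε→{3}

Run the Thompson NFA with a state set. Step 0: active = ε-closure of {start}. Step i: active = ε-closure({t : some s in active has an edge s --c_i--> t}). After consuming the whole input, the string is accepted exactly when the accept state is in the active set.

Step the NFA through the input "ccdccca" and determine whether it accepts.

initial (ε-close {0}): {0,1,2,4,6}
'c' @ 1: {1,2,3,4,5,6,7,8}  ✓accept
'c' @ 2: {1,2,3,4,5,6,7,8,9}  ✓accept
'd' @ 3: {1,2,3,4,6,9}  ✓accept
'c' @ 4: {1,2,3,4,5,6,7,8}  ✓accept
'c' @ 5: {1,2,3,4,5,6,7,8,9}  ✓accept
'c' @ 6: {1,2,3,4,5,6,7,8,9}  ✓accept
'a' @ 7: {1,2,3,4,6,9}  ✓accept
after full input: {1,2,3,4,6,9}  (accept=1 in)

Answer: ACCEPT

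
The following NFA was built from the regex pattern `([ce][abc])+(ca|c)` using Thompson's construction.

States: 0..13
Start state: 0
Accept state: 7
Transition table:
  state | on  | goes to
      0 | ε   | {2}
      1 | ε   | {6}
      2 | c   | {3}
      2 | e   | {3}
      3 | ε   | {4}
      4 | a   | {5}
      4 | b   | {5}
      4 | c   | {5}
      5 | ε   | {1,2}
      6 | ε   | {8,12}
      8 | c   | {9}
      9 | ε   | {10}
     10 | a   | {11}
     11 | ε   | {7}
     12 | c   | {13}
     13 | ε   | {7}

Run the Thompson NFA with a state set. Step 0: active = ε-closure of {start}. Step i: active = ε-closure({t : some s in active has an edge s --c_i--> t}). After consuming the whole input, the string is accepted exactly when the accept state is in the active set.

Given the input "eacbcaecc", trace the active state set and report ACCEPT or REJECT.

Answer: ACCEPT

Derivation:
start: ε-closure({0}) = {0,2}
'e' @ 1: {3,4}
'a' @ 2: {1,2,5,6,8,12}
'c' @ 3: {3,4,7,9,10,13}  (accept∈set)
'b' @ 4: {1,2,5,6,8,12}
'c' @ 5: {3,4,7,9,10,13}  (accept∈set)
'a' @ 6: {1,2,5,6,7,8,11,12}  (accept∈set)
'e' @ 7: {3,4}
'c' @ 8: {1,2,5,6,8,12}
'c' @ 9: {3,4,7,9,10,13}  (accept∈set)
after full input: {3,4,7,9,10,13}  (accept=7 in)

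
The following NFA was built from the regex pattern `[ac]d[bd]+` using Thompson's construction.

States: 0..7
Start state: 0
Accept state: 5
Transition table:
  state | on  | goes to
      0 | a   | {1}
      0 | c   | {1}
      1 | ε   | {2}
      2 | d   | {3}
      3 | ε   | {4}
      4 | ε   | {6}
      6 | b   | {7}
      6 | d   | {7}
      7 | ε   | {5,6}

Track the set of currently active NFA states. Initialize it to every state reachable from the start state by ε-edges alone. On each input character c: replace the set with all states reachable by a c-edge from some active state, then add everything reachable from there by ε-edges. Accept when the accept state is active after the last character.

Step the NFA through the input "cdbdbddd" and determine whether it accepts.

S₀ = ε-closure({0}) = {0}
'c' @ 1: {1,2}
'd' @ 2: {3,4,6}
'b' @ 3: {5,6,7}  (accept∈set)
'd' @ 4: {5,6,7}  (accept∈set)
'b' @ 5: {5,6,7}  (accept∈set)
'd' @ 6: {5,6,7}  (accept∈set)
'd' @ 7: {5,6,7}  (accept∈set)
'd' @ 8: {5,6,7}  (accept∈set)
end set {5,6,7} — state 5 in

Answer: ACCEPT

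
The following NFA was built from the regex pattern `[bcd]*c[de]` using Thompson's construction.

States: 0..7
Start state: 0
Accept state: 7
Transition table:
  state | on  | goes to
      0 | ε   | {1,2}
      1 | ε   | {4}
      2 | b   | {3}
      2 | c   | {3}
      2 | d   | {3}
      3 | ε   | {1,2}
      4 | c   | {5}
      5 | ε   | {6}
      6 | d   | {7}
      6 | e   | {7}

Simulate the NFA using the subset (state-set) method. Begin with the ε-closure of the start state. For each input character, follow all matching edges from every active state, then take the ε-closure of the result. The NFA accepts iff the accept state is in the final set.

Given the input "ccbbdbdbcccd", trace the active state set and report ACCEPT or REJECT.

S₀ = ε-closure({0}) = {0,1,2,4}
'c' @ 1: {1,2,3,4,5,6}
'c' @ 2: {1,2,3,4,5,6}
'b' @ 3: {1,2,3,4}
'b' @ 4: {1,2,3,4}
'd' @ 5: {1,2,3,4}
'b' @ 6: {1,2,3,4}
'd' @ 7: {1,2,3,4}
'b' @ 8: {1,2,3,4}
'c' @ 9: {1,2,3,4,5,6}
'c' @ 10: {1,2,3,4,5,6}
'c' @ 11: {1,2,3,4,5,6}
'd' @ 12: {1,2,3,4,7}  ✓accept
end set {1,2,3,4,7} — state 7 in

Answer: ACCEPT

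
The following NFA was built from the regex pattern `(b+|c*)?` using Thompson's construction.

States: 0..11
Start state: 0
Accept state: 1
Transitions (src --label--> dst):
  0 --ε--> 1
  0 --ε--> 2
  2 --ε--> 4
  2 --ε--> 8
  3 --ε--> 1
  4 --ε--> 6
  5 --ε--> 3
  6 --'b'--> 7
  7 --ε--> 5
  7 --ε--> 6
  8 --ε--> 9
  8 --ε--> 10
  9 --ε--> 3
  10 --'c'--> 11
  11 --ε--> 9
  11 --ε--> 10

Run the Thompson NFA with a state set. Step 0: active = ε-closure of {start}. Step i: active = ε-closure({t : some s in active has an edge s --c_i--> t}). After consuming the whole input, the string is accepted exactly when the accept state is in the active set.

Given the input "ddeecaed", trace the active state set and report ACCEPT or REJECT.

Answer: REJECT

Derivation:
initial (ε-close {0}): {0,1,2,3,4,6,8,9,10}
'd' @ 1: {}  — state set empty
rest 'deecaed' ignored (set empty)
end set {} — state 1 not in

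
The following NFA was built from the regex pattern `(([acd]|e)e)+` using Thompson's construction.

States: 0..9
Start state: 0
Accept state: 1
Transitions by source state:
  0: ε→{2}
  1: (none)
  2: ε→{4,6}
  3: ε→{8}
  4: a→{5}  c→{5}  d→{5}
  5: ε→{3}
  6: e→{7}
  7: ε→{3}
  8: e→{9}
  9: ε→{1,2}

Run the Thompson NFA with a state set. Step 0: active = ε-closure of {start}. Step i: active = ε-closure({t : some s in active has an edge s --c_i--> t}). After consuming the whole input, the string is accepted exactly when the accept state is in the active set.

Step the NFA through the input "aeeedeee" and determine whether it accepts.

Answer: ACCEPT

Steps:
start: ε-closure({0}) = {0,2,4,6}
'a' @ 1: {3,5,8}
'e' @ 2: {1,2,4,6,9}  [accepting]
'e' @ 3: {3,7,8}
'e' @ 4: {1,2,4,6,9}  [accepting]
'd' @ 5: {3,5,8}
'e' @ 6: {1,2,4,6,9}  [accepting]
'e' @ 7: {3,7,8}
'e' @ 8: {1,2,4,6,9}  [accepting]
end set {1,2,4,6,9} — state 1 in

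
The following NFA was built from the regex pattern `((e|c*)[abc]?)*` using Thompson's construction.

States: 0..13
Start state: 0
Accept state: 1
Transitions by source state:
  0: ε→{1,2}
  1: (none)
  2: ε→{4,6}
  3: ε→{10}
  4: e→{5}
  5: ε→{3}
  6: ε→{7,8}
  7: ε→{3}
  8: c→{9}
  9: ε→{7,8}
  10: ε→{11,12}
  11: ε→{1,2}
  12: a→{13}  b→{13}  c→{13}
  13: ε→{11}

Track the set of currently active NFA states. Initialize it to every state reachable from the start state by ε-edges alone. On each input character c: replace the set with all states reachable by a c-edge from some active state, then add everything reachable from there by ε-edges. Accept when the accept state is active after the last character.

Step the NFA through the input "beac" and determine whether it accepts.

Answer: ACCEPT

Trace:
initial (ε-close {0}): {0,1,2,3,4,6,7,8,10,11,12}
'b' @ 1: {1,2,3,4,6,7,8,10,11,12,13}  ✓accept
'e' @ 2: {1,2,3,4,5,6,7,8,10,11,12}  ✓accept
'a' @ 3: {1,2,3,4,6,7,8,10,11,12,13}  ✓accept
'c' @ 4: {1,2,3,4,6,7,8,9,10,11,12,13}  ✓accept
after full input: {1,2,3,4,6,7,8,9,10,11,12,13}  (accept=1 in)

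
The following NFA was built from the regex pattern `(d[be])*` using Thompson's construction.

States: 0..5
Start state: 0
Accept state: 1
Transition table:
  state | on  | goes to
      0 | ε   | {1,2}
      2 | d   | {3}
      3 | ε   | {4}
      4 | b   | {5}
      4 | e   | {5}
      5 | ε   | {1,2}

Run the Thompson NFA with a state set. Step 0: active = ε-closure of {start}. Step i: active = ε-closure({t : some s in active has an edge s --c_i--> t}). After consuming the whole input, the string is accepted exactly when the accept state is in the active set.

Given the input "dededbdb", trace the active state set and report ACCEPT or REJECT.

S₀ = ε-closure({0}) = {0,1,2}
'd' @ 1: {3,4}
'e' @ 2: {1,2,5}  ✓accept
'd' @ 3: {3,4}
'e' @ 4: {1,2,5}  ✓accept
'd' @ 5: {3,4}
'b' @ 6: {1,2,5}  ✓accept
'd' @ 7: {3,4}
'b' @ 8: {1,2,5}  ✓accept
after full input: {1,2,5}  (accept=1 in)

Answer: ACCEPT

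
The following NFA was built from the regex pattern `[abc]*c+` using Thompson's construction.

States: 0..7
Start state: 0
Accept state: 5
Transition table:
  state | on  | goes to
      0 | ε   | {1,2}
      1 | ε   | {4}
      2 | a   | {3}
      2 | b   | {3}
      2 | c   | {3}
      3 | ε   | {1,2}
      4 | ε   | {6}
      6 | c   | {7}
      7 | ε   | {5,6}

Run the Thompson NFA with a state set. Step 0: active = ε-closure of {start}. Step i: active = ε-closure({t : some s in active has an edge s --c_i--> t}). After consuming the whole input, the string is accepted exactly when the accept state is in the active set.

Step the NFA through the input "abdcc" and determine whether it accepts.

Answer: REJECT

Trace:
start: ε-closure({0}) = {0,1,2,4,6}
'a' @ 1: {1,2,3,4,6}
'b' @ 2: {1,2,3,4,6}
'd' @ 3: {}  — state set empty
rest 'cc' ignored (set empty)
final: {}; accept 5 not in set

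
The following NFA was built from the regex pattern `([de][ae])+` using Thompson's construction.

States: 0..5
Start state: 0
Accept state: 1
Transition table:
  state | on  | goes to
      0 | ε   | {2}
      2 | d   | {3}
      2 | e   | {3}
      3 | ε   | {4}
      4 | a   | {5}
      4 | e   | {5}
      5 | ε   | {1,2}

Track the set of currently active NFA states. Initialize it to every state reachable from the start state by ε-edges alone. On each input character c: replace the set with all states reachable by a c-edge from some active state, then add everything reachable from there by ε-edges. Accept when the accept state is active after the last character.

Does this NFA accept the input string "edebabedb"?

Answer: REJECT

Trace:
S₀ = ε-closure({0}) = {0,2}
'e' @ 1: {3,4}
'd' @ 2: {}  — state set empty
rest 'ebabedb' ignored (set empty)
after full input: {}  (accept=1 not in)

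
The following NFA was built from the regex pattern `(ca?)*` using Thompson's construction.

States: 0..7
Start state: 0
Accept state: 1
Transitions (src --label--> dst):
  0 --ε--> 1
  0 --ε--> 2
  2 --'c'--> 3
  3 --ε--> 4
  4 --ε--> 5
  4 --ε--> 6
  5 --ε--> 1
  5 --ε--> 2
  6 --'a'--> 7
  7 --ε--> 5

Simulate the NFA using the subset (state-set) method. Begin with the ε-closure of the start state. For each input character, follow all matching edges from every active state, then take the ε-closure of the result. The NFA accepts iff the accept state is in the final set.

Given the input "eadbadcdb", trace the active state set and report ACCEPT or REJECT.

Answer: REJECT

Steps:
start: ε-closure({0}) = {0,1,2}
'e' @ 1: {}  — no active states
rest 'adbadcdb' ignored (set empty)
final: {}; accept 1 not in set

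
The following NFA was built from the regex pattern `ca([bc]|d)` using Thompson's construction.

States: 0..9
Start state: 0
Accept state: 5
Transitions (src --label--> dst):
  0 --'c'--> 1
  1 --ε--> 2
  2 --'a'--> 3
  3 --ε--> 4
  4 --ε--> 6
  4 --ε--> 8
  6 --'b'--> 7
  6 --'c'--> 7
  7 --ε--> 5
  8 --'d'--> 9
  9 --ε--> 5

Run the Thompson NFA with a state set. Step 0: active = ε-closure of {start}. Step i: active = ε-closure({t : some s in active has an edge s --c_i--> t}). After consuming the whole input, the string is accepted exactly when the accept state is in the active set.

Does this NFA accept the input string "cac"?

start: ε-closure({0}) = {0}
'c' @ 1: {1,2}
'a' @ 2: {3,4,6,8}
'c' @ 3: {5,7}  (accept∈set)
final: {5,7}; accept 5 in set

Answer: ACCEPT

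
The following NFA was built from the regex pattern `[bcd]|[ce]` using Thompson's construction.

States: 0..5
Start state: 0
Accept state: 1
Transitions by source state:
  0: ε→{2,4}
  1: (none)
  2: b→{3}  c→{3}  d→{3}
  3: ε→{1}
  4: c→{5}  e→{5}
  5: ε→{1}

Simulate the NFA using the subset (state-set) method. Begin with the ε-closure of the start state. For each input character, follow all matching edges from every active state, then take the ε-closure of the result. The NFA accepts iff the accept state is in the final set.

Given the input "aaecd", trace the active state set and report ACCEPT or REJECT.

start: ε-closure({0}) = {0,2,4}
'a' @ 1: {}  — dead — no transitions
rest 'aecd' ignored (set empty)
end set {} — state 1 not in

Answer: REJECT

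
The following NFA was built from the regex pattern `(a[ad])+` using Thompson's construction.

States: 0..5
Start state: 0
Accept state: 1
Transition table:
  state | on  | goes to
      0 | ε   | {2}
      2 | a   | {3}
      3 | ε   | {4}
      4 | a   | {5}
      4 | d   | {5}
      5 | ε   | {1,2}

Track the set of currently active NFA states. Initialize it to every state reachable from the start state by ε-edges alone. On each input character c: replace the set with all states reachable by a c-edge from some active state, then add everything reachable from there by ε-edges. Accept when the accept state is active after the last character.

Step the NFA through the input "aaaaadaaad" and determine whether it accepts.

Answer: ACCEPT

Trace:
initial (ε-close {0}): {0,2}
'a' @ 1: {3,4}
'a' @ 2: {1,2,5}  [accepting]
'a' @ 3: {3,4}
'a' @ 4: {1,2,5}  [accepting]
'a' @ 5: {3,4}
'd' @ 6: {1,2,5}  [accepting]
'a' @ 7: {3,4}
'a' @ 8: {1,2,5}  [accepting]
'a' @ 9: {3,4}
'd' @ 10: {1,2,5}  [accepting]
final: {1,2,5}; accept 1 in set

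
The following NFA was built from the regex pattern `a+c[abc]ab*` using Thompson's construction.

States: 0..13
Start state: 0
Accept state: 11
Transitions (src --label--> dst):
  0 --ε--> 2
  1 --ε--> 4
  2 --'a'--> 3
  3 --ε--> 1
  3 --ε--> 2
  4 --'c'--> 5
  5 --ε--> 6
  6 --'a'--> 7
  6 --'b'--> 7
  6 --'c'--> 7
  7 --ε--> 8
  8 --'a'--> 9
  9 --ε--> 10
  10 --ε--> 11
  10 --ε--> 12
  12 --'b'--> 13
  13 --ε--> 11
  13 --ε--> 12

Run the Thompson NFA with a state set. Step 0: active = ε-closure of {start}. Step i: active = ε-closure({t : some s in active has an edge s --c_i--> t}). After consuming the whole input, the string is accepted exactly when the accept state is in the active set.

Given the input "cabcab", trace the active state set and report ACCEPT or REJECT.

S₀ = ε-closure({0}) = {0,2}
'c' @ 1: {}  — no active states
rest 'abcab' ignored (set empty)
after full input: {}  (accept=11 not in)

Answer: REJECT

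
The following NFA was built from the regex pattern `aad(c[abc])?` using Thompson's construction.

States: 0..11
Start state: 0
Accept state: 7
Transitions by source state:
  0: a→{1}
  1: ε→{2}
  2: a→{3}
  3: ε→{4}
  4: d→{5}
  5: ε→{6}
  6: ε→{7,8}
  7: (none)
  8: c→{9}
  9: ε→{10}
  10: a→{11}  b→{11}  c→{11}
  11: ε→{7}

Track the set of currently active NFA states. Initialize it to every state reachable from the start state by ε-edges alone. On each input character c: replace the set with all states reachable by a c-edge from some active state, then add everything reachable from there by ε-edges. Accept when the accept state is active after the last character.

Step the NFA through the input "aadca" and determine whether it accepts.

initial (ε-close {0}): {0}
'a' @ 1: {1,2}
'a' @ 2: {3,4}
'd' @ 3: {5,6,7,8}  (accept∈set)
'c' @ 4: {9,10}
'a' @ 5: {7,11}  (accept∈set)
after full input: {7,11}  (accept=7 in)

Answer: ACCEPT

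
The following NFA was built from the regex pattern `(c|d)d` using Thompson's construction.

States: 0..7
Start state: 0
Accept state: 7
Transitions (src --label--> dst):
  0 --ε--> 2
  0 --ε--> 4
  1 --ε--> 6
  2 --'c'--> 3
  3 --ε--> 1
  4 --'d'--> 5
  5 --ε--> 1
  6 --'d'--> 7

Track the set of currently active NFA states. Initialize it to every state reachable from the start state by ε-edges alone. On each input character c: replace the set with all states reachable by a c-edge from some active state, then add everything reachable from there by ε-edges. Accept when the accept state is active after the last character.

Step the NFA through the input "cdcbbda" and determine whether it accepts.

Answer: REJECT

Steps:
initial (ε-close {0}): {0,2,4}
'c' @ 1: {1,3,6}
'd' @ 2: {7}  (accept∈set)
'c' @ 3: {}  — dead — no transitions
rest 'bbda' ignored (set empty)
end set {} — state 7 not in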